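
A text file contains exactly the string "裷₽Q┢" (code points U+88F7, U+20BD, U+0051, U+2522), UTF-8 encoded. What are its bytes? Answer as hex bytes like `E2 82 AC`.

E8 A3 B7 E2 82 BD 51 E2 94 A2

U+88F7: 3-byte form → E8 A3 B7.
U+20BD: 3-byte form → E2 82 BD.
U+0051: 1-byte form → 51.
U+2522: 3-byte form → E2 94 A2.
Concatenated (10 bytes): E8 A3 B7 E2 82 BD 51 E2 94 A2.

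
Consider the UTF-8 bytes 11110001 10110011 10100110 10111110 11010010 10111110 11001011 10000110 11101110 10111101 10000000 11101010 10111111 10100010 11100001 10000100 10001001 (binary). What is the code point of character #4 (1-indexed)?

U+EF40

Offset 0: leading byte 0xF1 = 11110001 → 4-byte char #1 = F1 B3 A6 BE.
Offset 4: leading byte 0xD2 = 11010010 → 2-byte char #2 = D2 BE.
Offset 6: leading byte 0xCB = 11001011 → 2-byte char #3 = CB 86.
Offset 8: leading byte 0xEE = 11101110 → 3-byte char #4 = EE BD 80.
Leading byte 0xEE = 11101110 matches 1110xxxx → 3-byte sequence.
Byte 1: 0xEE = 11101110, payload 1110 (4 bits).
Byte 2: 0xBD = 10111101 (10xxxxxx ✓), payload 111101.
Byte 3: 0x80 = 10000000 (10xxxxxx ✓), payload 000000.
Concatenate: 1110111101000000 = 0xEF40 (16 bits → U+EF40).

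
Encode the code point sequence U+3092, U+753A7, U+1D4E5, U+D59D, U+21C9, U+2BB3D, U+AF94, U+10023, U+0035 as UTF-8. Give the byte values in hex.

U+3092: 3-byte form → E3 82 92.
U+753A7: 4-byte form → F1 B5 8E A7.
U+1D4E5: 4-byte form → F0 9D 93 A5.
U+D59D: 3-byte form → ED 96 9D.
U+21C9: 3-byte form → E2 87 89.
U+2BB3D: 4-byte form → F0 AB AC BD.
U+AF94: 3-byte form → EA BE 94.
U+10023: 4-byte form → F0 90 80 A3.
U+0035: 1-byte form → 35.
Concatenated (29 bytes): E3 82 92 F1 B5 8E A7 F0 9D 93 A5 ED 96 9D E2 87 89 F0 AB AC BD EA BE 94 F0 90 80 A3 35.

E3 82 92 F1 B5 8E A7 F0 9D 93 A5 ED 96 9D E2 87 89 F0 AB AC BD EA BE 94 F0 90 80 A3 35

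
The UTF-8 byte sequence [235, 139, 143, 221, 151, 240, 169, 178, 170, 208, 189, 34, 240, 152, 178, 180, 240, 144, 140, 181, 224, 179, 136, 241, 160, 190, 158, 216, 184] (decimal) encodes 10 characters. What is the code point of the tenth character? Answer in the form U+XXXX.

Offset 0: leading byte 0xEB = 11101011 → 3-byte char #1 = EB 8B 8F.
Offset 3: leading byte 0xDD = 11011101 → 2-byte char #2 = DD 97.
Offset 5: leading byte 0xF0 = 11110000 → 4-byte char #3 = F0 A9 B2 AA.
Offset 9: leading byte 0xD0 = 11010000 → 2-byte char #4 = D0 BD.
Offset 11: leading byte 0x22 = 00100010 → 1-byte char #5 = 22.
Offset 12: leading byte 0xF0 = 11110000 → 4-byte char #6 = F0 98 B2 B4.
Offset 16: leading byte 0xF0 = 11110000 → 4-byte char #7 = F0 90 8C B5.
Offset 20: leading byte 0xE0 = 11100000 → 3-byte char #8 = E0 B3 88.
Offset 23: leading byte 0xF1 = 11110001 → 4-byte char #9 = F1 A0 BE 9E.
Offset 27: leading byte 0xD8 = 11011000 → 2-byte char #10 = D8 B8.
Leading byte 0xD8 = 11011000 matches 110xxxxx → 2-byte sequence.
Byte 1: 0xD8 = 11011000, payload 11000 (5 bits).
Byte 2: 0xB8 = 10111000 (10xxxxxx ✓), payload 111000.
Concatenate: 11000111000 = 0x638 (11 bits → U+0638).

U+0638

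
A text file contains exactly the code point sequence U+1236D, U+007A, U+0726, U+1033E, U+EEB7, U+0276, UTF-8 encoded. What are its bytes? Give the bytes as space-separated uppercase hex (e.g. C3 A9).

F0 92 8D AD 7A DC A6 F0 90 8C BE EE BA B7 C9 B6

U+1236D: 4-byte form → F0 92 8D AD.
U+007A: 1-byte form → 7A.
U+0726: 2-byte form → DC A6.
U+1033E: 4-byte form → F0 90 8C BE.
U+EEB7: 3-byte form → EE BA B7.
U+0276: 2-byte form → C9 B6.
Concatenated (16 bytes): F0 92 8D AD 7A DC A6 F0 90 8C BE EE BA B7 C9 B6.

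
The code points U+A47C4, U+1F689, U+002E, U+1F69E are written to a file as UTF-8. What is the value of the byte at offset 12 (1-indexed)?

1-indexed offset 12 is 0-indexed offset 11.
U+A47C4 → 4-byte form F2 A4 9F 84 at offsets 0–3.
U+1F689 → 4-byte form F0 9F 9A 89 at offsets 4–7.
U+002E → 1-byte form 2E at offsets 8–8.
U+1F69E → 4-byte form F0 9F 9A 9E at offsets 9–12.
Offset 11 falls in char 4's range; it's byte 3 of F0 9F 9A 9E = 0x9A.

0x9A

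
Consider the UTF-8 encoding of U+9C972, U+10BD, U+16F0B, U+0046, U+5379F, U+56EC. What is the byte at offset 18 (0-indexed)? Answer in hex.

0xAC

U+9C972 → 4-byte form F2 9C A5 B2 at offsets 0–3.
U+10BD → 3-byte form E1 82 BD at offsets 4–6.
U+16F0B → 4-byte form F0 96 BC 8B at offsets 7–10.
U+0046 → 1-byte form 46 at offsets 11–11.
U+5379F → 4-byte form F1 93 9E 9F at offsets 12–15.
U+56EC → 3-byte form E5 9B AC at offsets 16–18.
Offset 18 falls in char 6's range; it's byte 3 of E5 9B AC = 0xAC.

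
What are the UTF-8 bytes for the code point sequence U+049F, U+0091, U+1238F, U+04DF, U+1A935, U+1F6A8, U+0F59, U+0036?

U+049F: 2-byte form → D2 9F.
U+0091: 2-byte form → C2 91.
U+1238F: 4-byte form → F0 92 8E 8F.
U+04DF: 2-byte form → D3 9F.
U+1A935: 4-byte form → F0 9A A4 B5.
U+1F6A8: 4-byte form → F0 9F 9A A8.
U+0F59: 3-byte form → E0 BD 99.
U+0036: 1-byte form → 36.
Concatenated (22 bytes): D2 9F C2 91 F0 92 8E 8F D3 9F F0 9A A4 B5 F0 9F 9A A8 E0 BD 99 36.

D2 9F C2 91 F0 92 8E 8F D3 9F F0 9A A4 B5 F0 9F 9A A8 E0 BD 99 36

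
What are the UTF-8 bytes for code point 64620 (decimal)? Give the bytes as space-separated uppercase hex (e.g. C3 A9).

U+FC6C = 0xFC6C = 64620 decimal. In range U+0800–U+FFFF → 3-byte form: 1110xxxx 10xxxxxx 10xxxxxx.
Binary (16 bits): 1111110001101100.
Split 4+6+6: 1111 | 110001 | 101100.
Byte 1: 11101111 = 0xEF.
Byte 2: 10110001 = 0xB1.
Byte 3: 10101100 = 0xAC.

EF B1 AC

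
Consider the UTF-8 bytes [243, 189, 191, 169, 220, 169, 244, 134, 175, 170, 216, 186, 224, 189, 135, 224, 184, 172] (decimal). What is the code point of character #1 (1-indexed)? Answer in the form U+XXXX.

U+FDFE9

Offset 0: leading byte 0xF3 = 11110011 → 4-byte char #1 = F3 BD BF A9.
Leading byte 0xF3 = 11110011 matches 11110xxx → 4-byte sequence.
Byte 1: 0xF3 = 11110011, payload 011 (3 bits).
Byte 2: 0xBD = 10111101 (10xxxxxx ✓), payload 111101.
Byte 3: 0xBF = 10111111 (10xxxxxx ✓), payload 111111.
Byte 4: 0xA9 = 10101001 (10xxxxxx ✓), payload 101001.
Concatenate: 011111101111111101001 = 0xFDFE9 (21 bits → U+FDFE9).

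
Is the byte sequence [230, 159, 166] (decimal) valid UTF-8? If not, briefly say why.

Leading byte 0xE6 = 11100110 → 3-byte form.
Continuation bytes 0x9F=10011111, 0xA6=10100110 all match 10xxxxxx.
Decoded value 0x67E6 is ≥ 0x800 (shortest form) and not a surrogate.

valid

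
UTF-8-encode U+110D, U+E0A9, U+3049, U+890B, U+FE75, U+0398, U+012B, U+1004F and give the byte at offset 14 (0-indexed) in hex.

U+110D → 3-byte form E1 84 8D at offsets 0–2.
U+E0A9 → 3-byte form EE 82 A9 at offsets 3–5.
U+3049 → 3-byte form E3 81 89 at offsets 6–8.
U+890B → 3-byte form E8 A4 8B at offsets 9–11.
U+FE75 → 3-byte form EF B9 B5 at offsets 12–14.
Offset 14 falls in char 5's range; it's byte 3 of EF B9 B5 = 0xB5.

0xB5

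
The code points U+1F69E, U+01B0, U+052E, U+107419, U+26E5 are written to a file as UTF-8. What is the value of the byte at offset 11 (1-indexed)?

1-indexed offset 11 is 0-indexed offset 10.
U+1F69E → 4-byte form F0 9F 9A 9E at offsets 0–3.
U+01B0 → 2-byte form C6 B0 at offsets 4–5.
U+052E → 2-byte form D4 AE at offsets 6–7.
U+107419 → 4-byte form F4 87 90 99 at offsets 8–11.
Offset 10 falls in char 4's range; it's byte 3 of F4 87 90 99 = 0x90.

0x90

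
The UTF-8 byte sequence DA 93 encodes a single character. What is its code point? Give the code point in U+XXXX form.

Leading byte 0xDA = 11011010 matches 110xxxxx → 2-byte sequence.
Byte 1: 0xDA = 11011010, payload 11010 (5 bits).
Byte 2: 0x93 = 10010011 (10xxxxxx ✓), payload 010011.
Concatenate: 11010010011 = 0x693 (11 bits → U+0693).

U+0693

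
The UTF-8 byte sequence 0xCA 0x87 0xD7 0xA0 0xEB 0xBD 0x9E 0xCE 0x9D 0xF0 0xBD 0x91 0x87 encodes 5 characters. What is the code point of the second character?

Offset 0: leading byte 0xCA = 11001010 → 2-byte char #1 = CA 87.
Offset 2: leading byte 0xD7 = 11010111 → 2-byte char #2 = D7 A0.
Leading byte 0xD7 = 11010111 matches 110xxxxx → 2-byte sequence.
Byte 1: 0xD7 = 11010111, payload 10111 (5 bits).
Byte 2: 0xA0 = 10100000 (10xxxxxx ✓), payload 100000.
Concatenate: 10111100000 = 0x5E0 (11 bits → U+05E0).

U+05E0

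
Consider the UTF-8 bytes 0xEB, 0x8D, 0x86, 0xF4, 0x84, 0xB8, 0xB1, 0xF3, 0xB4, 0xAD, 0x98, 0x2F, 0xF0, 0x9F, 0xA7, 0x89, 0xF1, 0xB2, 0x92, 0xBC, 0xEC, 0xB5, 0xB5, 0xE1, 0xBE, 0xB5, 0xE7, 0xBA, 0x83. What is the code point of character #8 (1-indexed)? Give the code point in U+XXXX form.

Offset 0: leading byte 0xEB = 11101011 → 3-byte char #1 = EB 8D 86.
Offset 3: leading byte 0xF4 = 11110100 → 4-byte char #2 = F4 84 B8 B1.
Offset 7: leading byte 0xF3 = 11110011 → 4-byte char #3 = F3 B4 AD 98.
Offset 11: leading byte 0x2F = 00101111 → 1-byte char #4 = 2F.
Offset 12: leading byte 0xF0 = 11110000 → 4-byte char #5 = F0 9F A7 89.
Offset 16: leading byte 0xF1 = 11110001 → 4-byte char #6 = F1 B2 92 BC.
Offset 20: leading byte 0xEC = 11101100 → 3-byte char #7 = EC B5 B5.
Offset 23: leading byte 0xE1 = 11100001 → 3-byte char #8 = E1 BE B5.
Leading byte 0xE1 = 11100001 matches 1110xxxx → 3-byte sequence.
Byte 1: 0xE1 = 11100001, payload 0001 (4 bits).
Byte 2: 0xBE = 10111110 (10xxxxxx ✓), payload 111110.
Byte 3: 0xB5 = 10110101 (10xxxxxx ✓), payload 110101.
Concatenate: 0001111110110101 = 0x1FB5 (16 bits → U+1FB5).

U+1FB5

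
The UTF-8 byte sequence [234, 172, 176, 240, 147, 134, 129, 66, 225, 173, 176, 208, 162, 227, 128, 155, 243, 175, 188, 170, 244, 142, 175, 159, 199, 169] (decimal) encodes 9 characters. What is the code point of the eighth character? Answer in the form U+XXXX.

Offset 0: leading byte 0xEA = 11101010 → 3-byte char #1 = EA AC B0.
Offset 3: leading byte 0xF0 = 11110000 → 4-byte char #2 = F0 93 86 81.
Offset 7: leading byte 0x42 = 01000010 → 1-byte char #3 = 42.
Offset 8: leading byte 0xE1 = 11100001 → 3-byte char #4 = E1 AD B0.
Offset 11: leading byte 0xD0 = 11010000 → 2-byte char #5 = D0 A2.
Offset 13: leading byte 0xE3 = 11100011 → 3-byte char #6 = E3 80 9B.
Offset 16: leading byte 0xF3 = 11110011 → 4-byte char #7 = F3 AF BC AA.
Offset 20: leading byte 0xF4 = 11110100 → 4-byte char #8 = F4 8E AF 9F.
Leading byte 0xF4 = 11110100 matches 11110xxx → 4-byte sequence.
Byte 1: 0xF4 = 11110100, payload 100 (3 bits).
Byte 2: 0x8E = 10001110 (10xxxxxx ✓), payload 001110.
Byte 3: 0xAF = 10101111 (10xxxxxx ✓), payload 101111.
Byte 4: 0x9F = 10011111 (10xxxxxx ✓), payload 011111.
Concatenate: 100001110101111011111 = 0x10EBDF (21 bits → U+10EBDF).

U+10EBDF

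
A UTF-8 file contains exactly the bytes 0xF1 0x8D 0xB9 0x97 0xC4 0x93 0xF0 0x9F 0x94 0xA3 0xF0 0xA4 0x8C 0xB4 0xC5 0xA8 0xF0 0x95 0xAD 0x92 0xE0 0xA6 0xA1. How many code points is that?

7

Byte at offset 0: 0xF1 = 11110001 → 4-byte char (#1). Advance 4.
Byte at offset 4: 0xC4 = 11000100 → 2-byte char (#2). Advance 2.
Byte at offset 6: 0xF0 = 11110000 → 4-byte char (#3). Advance 4.
Byte at offset 10: 0xF0 = 11110000 → 4-byte char (#4). Advance 4.
Byte at offset 14: 0xC5 = 11000101 → 2-byte char (#5). Advance 2.
Byte at offset 16: 0xF0 = 11110000 → 4-byte char (#6). Advance 4.
Byte at offset 20: 0xE0 = 11100000 → 3-byte char (#7). Advance 3.
Reached end at offset 23 after 7 code points.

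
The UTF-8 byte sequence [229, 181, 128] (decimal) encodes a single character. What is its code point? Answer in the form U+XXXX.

U+5D40

Leading byte 0xE5 = 11100101 matches 1110xxxx → 3-byte sequence.
Byte 1: 0xE5 = 11100101, payload 0101 (4 bits).
Byte 2: 0xB5 = 10110101 (10xxxxxx ✓), payload 110101.
Byte 3: 0x80 = 10000000 (10xxxxxx ✓), payload 000000.
Concatenate: 0101110101000000 = 0x5D40 (16 bits → U+5D40).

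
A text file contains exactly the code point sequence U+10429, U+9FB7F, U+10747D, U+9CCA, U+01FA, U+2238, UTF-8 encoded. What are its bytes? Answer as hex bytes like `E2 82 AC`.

U+10429: 4-byte form → F0 90 90 A9.
U+9FB7F: 4-byte form → F2 9F AD BF.
U+10747D: 4-byte form → F4 87 91 BD.
U+9CCA: 3-byte form → E9 B3 8A.
U+01FA: 2-byte form → C7 BA.
U+2238: 3-byte form → E2 88 B8.
Concatenated (20 bytes): F0 90 90 A9 F2 9F AD BF F4 87 91 BD E9 B3 8A C7 BA E2 88 B8.

F0 90 90 A9 F2 9F AD BF F4 87 91 BD E9 B3 8A C7 BA E2 88 B8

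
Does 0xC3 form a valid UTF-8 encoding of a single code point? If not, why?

Leading byte 0xC3 = 11000011 → 2-byte form, but only 1 byte is present.

invalid (sequence truncated)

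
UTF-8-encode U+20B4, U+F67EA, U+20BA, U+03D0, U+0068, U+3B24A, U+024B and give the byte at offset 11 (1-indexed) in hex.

1-indexed offset 11 is 0-indexed offset 10.
U+20B4 → 3-byte form E2 82 B4 at offsets 0–2.
U+F67EA → 4-byte form F3 B6 9F AA at offsets 3–6.
U+20BA → 3-byte form E2 82 BA at offsets 7–9.
U+03D0 → 2-byte form CF 90 at offsets 10–11.
Offset 10 falls in char 4's range; it's byte 1 of CF 90 = 0xCF.

0xCF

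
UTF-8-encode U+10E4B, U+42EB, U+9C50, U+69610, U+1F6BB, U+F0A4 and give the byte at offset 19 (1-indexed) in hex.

1-indexed offset 19 is 0-indexed offset 18.
U+10E4B → 4-byte form F0 90 B9 8B at offsets 0–3.
U+42EB → 3-byte form E4 8B AB at offsets 4–6.
U+9C50 → 3-byte form E9 B1 90 at offsets 7–9.
U+69610 → 4-byte form F1 A9 98 90 at offsets 10–13.
U+1F6BB → 4-byte form F0 9F 9A BB at offsets 14–17.
U+F0A4 → 3-byte form EF 82 A4 at offsets 18–20.
Offset 18 falls in char 6's range; it's byte 1 of EF 82 A4 = 0xEF.

0xEF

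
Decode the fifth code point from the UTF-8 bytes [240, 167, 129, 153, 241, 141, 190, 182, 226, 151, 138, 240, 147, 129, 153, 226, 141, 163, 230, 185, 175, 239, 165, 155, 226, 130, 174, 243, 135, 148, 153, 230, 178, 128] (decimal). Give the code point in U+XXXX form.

U+2363

Offset 0: leading byte 0xF0 = 11110000 → 4-byte char #1 = F0 A7 81 99.
Offset 4: leading byte 0xF1 = 11110001 → 4-byte char #2 = F1 8D BE B6.
Offset 8: leading byte 0xE2 = 11100010 → 3-byte char #3 = E2 97 8A.
Offset 11: leading byte 0xF0 = 11110000 → 4-byte char #4 = F0 93 81 99.
Offset 15: leading byte 0xE2 = 11100010 → 3-byte char #5 = E2 8D A3.
Leading byte 0xE2 = 11100010 matches 1110xxxx → 3-byte sequence.
Byte 1: 0xE2 = 11100010, payload 0010 (4 bits).
Byte 2: 0x8D = 10001101 (10xxxxxx ✓), payload 001101.
Byte 3: 0xA3 = 10100011 (10xxxxxx ✓), payload 100011.
Concatenate: 0010001101100011 = 0x2363 (16 bits → U+2363).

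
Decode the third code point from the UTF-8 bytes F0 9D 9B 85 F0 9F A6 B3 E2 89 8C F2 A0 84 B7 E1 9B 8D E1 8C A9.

Offset 0: leading byte 0xF0 = 11110000 → 4-byte char #1 = F0 9D 9B 85.
Offset 4: leading byte 0xF0 = 11110000 → 4-byte char #2 = F0 9F A6 B3.
Offset 8: leading byte 0xE2 = 11100010 → 3-byte char #3 = E2 89 8C.
Leading byte 0xE2 = 11100010 matches 1110xxxx → 3-byte sequence.
Byte 1: 0xE2 = 11100010, payload 0010 (4 bits).
Byte 2: 0x89 = 10001001 (10xxxxxx ✓), payload 001001.
Byte 3: 0x8C = 10001100 (10xxxxxx ✓), payload 001100.
Concatenate: 0010001001001100 = 0x224C (16 bits → U+224C).

U+224C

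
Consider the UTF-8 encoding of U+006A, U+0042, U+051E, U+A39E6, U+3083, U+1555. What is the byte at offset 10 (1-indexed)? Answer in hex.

1-indexed offset 10 is 0-indexed offset 9.
U+006A → 1-byte form 6A at offsets 0–0.
U+0042 → 1-byte form 42 at offsets 1–1.
U+051E → 2-byte form D4 9E at offsets 2–3.
U+A39E6 → 4-byte form F2 A3 A7 A6 at offsets 4–7.
U+3083 → 3-byte form E3 82 83 at offsets 8–10.
Offset 9 falls in char 5's range; it's byte 2 of E3 82 83 = 0x82.

0x82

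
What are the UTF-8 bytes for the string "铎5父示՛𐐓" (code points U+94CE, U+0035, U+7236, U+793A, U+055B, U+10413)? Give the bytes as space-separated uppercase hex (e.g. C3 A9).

E9 93 8E 35 E7 88 B6 E7 A4 BA D5 9B F0 90 90 93

U+94CE: 3-byte form → E9 93 8E.
U+0035: 1-byte form → 35.
U+7236: 3-byte form → E7 88 B6.
U+793A: 3-byte form → E7 A4 BA.
U+055B: 2-byte form → D5 9B.
U+10413: 4-byte form → F0 90 90 93.
Concatenated (16 bytes): E9 93 8E 35 E7 88 B6 E7 A4 BA D5 9B F0 90 90 93.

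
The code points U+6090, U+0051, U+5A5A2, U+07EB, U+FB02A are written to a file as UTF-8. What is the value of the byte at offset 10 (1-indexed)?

0xAB

1-indexed offset 10 is 0-indexed offset 9.
U+6090 → 3-byte form E6 82 90 at offsets 0–2.
U+0051 → 1-byte form 51 at offsets 3–3.
U+5A5A2 → 4-byte form F1 9A 96 A2 at offsets 4–7.
U+07EB → 2-byte form DF AB at offsets 8–9.
Offset 9 falls in char 4's range; it's byte 2 of DF AB = 0xAB.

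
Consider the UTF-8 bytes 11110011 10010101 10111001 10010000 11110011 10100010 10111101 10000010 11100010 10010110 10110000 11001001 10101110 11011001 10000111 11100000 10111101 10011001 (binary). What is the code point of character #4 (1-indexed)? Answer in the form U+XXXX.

Offset 0: leading byte 0xF3 = 11110011 → 4-byte char #1 = F3 95 B9 90.
Offset 4: leading byte 0xF3 = 11110011 → 4-byte char #2 = F3 A2 BD 82.
Offset 8: leading byte 0xE2 = 11100010 → 3-byte char #3 = E2 96 B0.
Offset 11: leading byte 0xC9 = 11001001 → 2-byte char #4 = C9 AE.
Leading byte 0xC9 = 11001001 matches 110xxxxx → 2-byte sequence.
Byte 1: 0xC9 = 11001001, payload 01001 (5 bits).
Byte 2: 0xAE = 10101110 (10xxxxxx ✓), payload 101110.
Concatenate: 01001101110 = 0x26E (11 bits → U+026E).

U+026E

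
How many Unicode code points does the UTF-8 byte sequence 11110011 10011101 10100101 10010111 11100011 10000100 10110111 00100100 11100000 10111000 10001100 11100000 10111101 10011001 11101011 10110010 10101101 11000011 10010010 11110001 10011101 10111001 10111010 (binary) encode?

8

Byte at offset 0: 0xF3 = 11110011 → 4-byte char (#1). Advance 4.
Byte at offset 4: 0xE3 = 11100011 → 3-byte char (#2). Advance 3.
Byte at offset 7: 0x24 = 00100100 → 1-byte char (#3). Advance 1.
Byte at offset 8: 0xE0 = 11100000 → 3-byte char (#4). Advance 3.
Byte at offset 11: 0xE0 = 11100000 → 3-byte char (#5). Advance 3.
Byte at offset 14: 0xEB = 11101011 → 3-byte char (#6). Advance 3.
Byte at offset 17: 0xC3 = 11000011 → 2-byte char (#7). Advance 2.
Byte at offset 19: 0xF1 = 11110001 → 4-byte char (#8). Advance 4.
Reached end at offset 23 after 8 code points.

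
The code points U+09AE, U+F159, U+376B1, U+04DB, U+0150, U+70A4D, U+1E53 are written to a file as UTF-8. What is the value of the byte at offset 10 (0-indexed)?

0xD3

U+09AE → 3-byte form E0 A6 AE at offsets 0–2.
U+F159 → 3-byte form EF 85 99 at offsets 3–5.
U+376B1 → 4-byte form F0 B7 9A B1 at offsets 6–9.
U+04DB → 2-byte form D3 9B at offsets 10–11.
Offset 10 falls in char 4's range; it's byte 1 of D3 9B = 0xD3.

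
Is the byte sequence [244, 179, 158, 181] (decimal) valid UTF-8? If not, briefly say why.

Leading byte 0xF4 = 11110100 → 4-byte form.
Payload = 0x1337B5, which exceeds U+10FFFF, the maximum Unicode code point. (Leading bytes F5–FF, or F4 followed by ≥ 0x90, are invalid.)

invalid (encodes a value above U+10FFFF)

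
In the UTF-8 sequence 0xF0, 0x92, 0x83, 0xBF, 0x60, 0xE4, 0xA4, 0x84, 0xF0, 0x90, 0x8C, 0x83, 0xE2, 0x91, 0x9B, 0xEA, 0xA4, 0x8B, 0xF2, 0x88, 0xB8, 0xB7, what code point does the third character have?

Offset 0: leading byte 0xF0 = 11110000 → 4-byte char #1 = F0 92 83 BF.
Offset 4: leading byte 0x60 = 01100000 → 1-byte char #2 = 60.
Offset 5: leading byte 0xE4 = 11100100 → 3-byte char #3 = E4 A4 84.
Leading byte 0xE4 = 11100100 matches 1110xxxx → 3-byte sequence.
Byte 1: 0xE4 = 11100100, payload 0100 (4 bits).
Byte 2: 0xA4 = 10100100 (10xxxxxx ✓), payload 100100.
Byte 3: 0x84 = 10000100 (10xxxxxx ✓), payload 000100.
Concatenate: 0100100100000100 = 0x4904 (16 bits → U+4904).

U+4904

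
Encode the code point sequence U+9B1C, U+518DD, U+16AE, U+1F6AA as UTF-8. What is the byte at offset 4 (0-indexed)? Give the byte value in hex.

0x91

U+9B1C → 3-byte form E9 AC 9C at offsets 0–2.
U+518DD → 4-byte form F1 91 A3 9D at offsets 3–6.
Offset 4 falls in char 2's range; it's byte 2 of F1 91 A3 9D = 0x91.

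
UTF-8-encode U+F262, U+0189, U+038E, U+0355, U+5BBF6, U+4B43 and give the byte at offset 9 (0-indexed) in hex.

U+F262 → 3-byte form EF 89 A2 at offsets 0–2.
U+0189 → 2-byte form C6 89 at offsets 3–4.
U+038E → 2-byte form CE 8E at offsets 5–6.
U+0355 → 2-byte form CD 95 at offsets 7–8.
U+5BBF6 → 4-byte form F1 9B AF B6 at offsets 9–12.
Offset 9 falls in char 5's range; it's byte 1 of F1 9B AF B6 = 0xF1.

0xF1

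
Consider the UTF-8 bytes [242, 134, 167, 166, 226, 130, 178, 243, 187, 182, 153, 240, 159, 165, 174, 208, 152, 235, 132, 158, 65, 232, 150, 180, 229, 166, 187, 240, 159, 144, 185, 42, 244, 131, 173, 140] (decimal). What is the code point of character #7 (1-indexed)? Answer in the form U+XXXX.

Offset 0: leading byte 0xF2 = 11110010 → 4-byte char #1 = F2 86 A7 A6.
Offset 4: leading byte 0xE2 = 11100010 → 3-byte char #2 = E2 82 B2.
Offset 7: leading byte 0xF3 = 11110011 → 4-byte char #3 = F3 BB B6 99.
Offset 11: leading byte 0xF0 = 11110000 → 4-byte char #4 = F0 9F A5 AE.
Offset 15: leading byte 0xD0 = 11010000 → 2-byte char #5 = D0 98.
Offset 17: leading byte 0xEB = 11101011 → 3-byte char #6 = EB 84 9E.
Offset 20: leading byte 0x41 = 01000001 → 1-byte char #7 = 41.
Leading byte 0x41 = 01000001 matches 0xxxxxxx → 1-byte sequence.
Byte 1: 0x41 = 01000001, payload 1000001 (7 bits).
Concatenate: 1000001 = 0x41 (7 bits → U+0041).

U+0041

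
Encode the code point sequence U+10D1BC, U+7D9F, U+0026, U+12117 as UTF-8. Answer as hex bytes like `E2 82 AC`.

F4 8D 86 BC E7 B6 9F 26 F0 92 84 97

U+10D1BC: 4-byte form → F4 8D 86 BC.
U+7D9F: 3-byte form → E7 B6 9F.
U+0026: 1-byte form → 26.
U+12117: 4-byte form → F0 92 84 97.
Concatenated (12 bytes): F4 8D 86 BC E7 B6 9F 26 F0 92 84 97.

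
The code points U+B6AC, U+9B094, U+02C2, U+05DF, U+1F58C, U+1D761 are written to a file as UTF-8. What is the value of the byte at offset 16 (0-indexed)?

0x9D

U+B6AC → 3-byte form EB 9A AC at offsets 0–2.
U+9B094 → 4-byte form F2 9B 82 94 at offsets 3–6.
U+02C2 → 2-byte form CB 82 at offsets 7–8.
U+05DF → 2-byte form D7 9F at offsets 9–10.
U+1F58C → 4-byte form F0 9F 96 8C at offsets 11–14.
U+1D761 → 4-byte form F0 9D 9D A1 at offsets 15–18.
Offset 16 falls in char 6's range; it's byte 2 of F0 9D 9D A1 = 0x9D.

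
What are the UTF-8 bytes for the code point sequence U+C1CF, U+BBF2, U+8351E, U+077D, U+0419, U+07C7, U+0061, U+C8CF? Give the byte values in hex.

U+C1CF: 3-byte form → EC 87 8F.
U+BBF2: 3-byte form → EB AF B2.
U+8351E: 4-byte form → F2 83 94 9E.
U+077D: 2-byte form → DD BD.
U+0419: 2-byte form → D0 99.
U+07C7: 2-byte form → DF 87.
U+0061: 1-byte form → 61.
U+C8CF: 3-byte form → EC A3 8F.
Concatenated (20 bytes): EC 87 8F EB AF B2 F2 83 94 9E DD BD D0 99 DF 87 61 EC A3 8F.

EC 87 8F EB AF B2 F2 83 94 9E DD BD D0 99 DF 87 61 EC A3 8F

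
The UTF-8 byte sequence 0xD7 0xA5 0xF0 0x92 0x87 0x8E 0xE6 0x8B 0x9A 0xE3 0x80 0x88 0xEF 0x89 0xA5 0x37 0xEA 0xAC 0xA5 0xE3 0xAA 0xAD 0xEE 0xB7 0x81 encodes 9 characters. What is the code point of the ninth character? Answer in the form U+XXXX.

U+EDC1

Offset 0: leading byte 0xD7 = 11010111 → 2-byte char #1 = D7 A5.
Offset 2: leading byte 0xF0 = 11110000 → 4-byte char #2 = F0 92 87 8E.
Offset 6: leading byte 0xE6 = 11100110 → 3-byte char #3 = E6 8B 9A.
Offset 9: leading byte 0xE3 = 11100011 → 3-byte char #4 = E3 80 88.
Offset 12: leading byte 0xEF = 11101111 → 3-byte char #5 = EF 89 A5.
Offset 15: leading byte 0x37 = 00110111 → 1-byte char #6 = 37.
Offset 16: leading byte 0xEA = 11101010 → 3-byte char #7 = EA AC A5.
Offset 19: leading byte 0xE3 = 11100011 → 3-byte char #8 = E3 AA AD.
Offset 22: leading byte 0xEE = 11101110 → 3-byte char #9 = EE B7 81.
Leading byte 0xEE = 11101110 matches 1110xxxx → 3-byte sequence.
Byte 1: 0xEE = 11101110, payload 1110 (4 bits).
Byte 2: 0xB7 = 10110111 (10xxxxxx ✓), payload 110111.
Byte 3: 0x81 = 10000001 (10xxxxxx ✓), payload 000001.
Concatenate: 1110110111000001 = 0xEDC1 (16 bits → U+EDC1).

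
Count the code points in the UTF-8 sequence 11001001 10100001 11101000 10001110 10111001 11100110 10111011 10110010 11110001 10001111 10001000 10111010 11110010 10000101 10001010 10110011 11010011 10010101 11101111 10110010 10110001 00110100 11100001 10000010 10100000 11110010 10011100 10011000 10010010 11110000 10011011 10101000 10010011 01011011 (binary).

Byte at offset 0: 0xC9 = 11001001 → 2-byte char (#1). Advance 2.
Byte at offset 2: 0xE8 = 11101000 → 3-byte char (#2). Advance 3.
Byte at offset 5: 0xE6 = 11100110 → 3-byte char (#3). Advance 3.
Byte at offset 8: 0xF1 = 11110001 → 4-byte char (#4). Advance 4.
Byte at offset 12: 0xF2 = 11110010 → 4-byte char (#5). Advance 4.
Byte at offset 16: 0xD3 = 11010011 → 2-byte char (#6). Advance 2.
Byte at offset 18: 0xEF = 11101111 → 3-byte char (#7). Advance 3.
Byte at offset 21: 0x34 = 00110100 → 1-byte char (#8). Advance 1.
Byte at offset 22: 0xE1 = 11100001 → 3-byte char (#9). Advance 3.
Byte at offset 25: 0xF2 = 11110010 → 4-byte char (#10). Advance 4.
Byte at offset 29: 0xF0 = 11110000 → 4-byte char (#11). Advance 4.
Byte at offset 33: 0x5B = 01011011 → 1-byte char (#12). Advance 1.
Reached end at offset 34 after 12 code points.

12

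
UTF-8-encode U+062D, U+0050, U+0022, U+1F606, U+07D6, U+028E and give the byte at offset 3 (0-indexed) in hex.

0x22

U+062D → 2-byte form D8 AD at offsets 0–1.
U+0050 → 1-byte form 50 at offsets 2–2.
U+0022 → 1-byte form 22 at offsets 3–3.
Offset 3 falls in char 3's range; it's byte 1 of 22 = 0x22.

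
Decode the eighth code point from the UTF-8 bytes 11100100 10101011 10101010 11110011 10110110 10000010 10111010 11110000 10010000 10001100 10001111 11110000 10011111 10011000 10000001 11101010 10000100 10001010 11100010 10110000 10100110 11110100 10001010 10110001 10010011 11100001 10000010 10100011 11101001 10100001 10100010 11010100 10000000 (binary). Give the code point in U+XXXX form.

U+10A3

Offset 0: leading byte 0xE4 = 11100100 → 3-byte char #1 = E4 AB AA.
Offset 3: leading byte 0xF3 = 11110011 → 4-byte char #2 = F3 B6 82 BA.
Offset 7: leading byte 0xF0 = 11110000 → 4-byte char #3 = F0 90 8C 8F.
Offset 11: leading byte 0xF0 = 11110000 → 4-byte char #4 = F0 9F 98 81.
Offset 15: leading byte 0xEA = 11101010 → 3-byte char #5 = EA 84 8A.
Offset 18: leading byte 0xE2 = 11100010 → 3-byte char #6 = E2 B0 A6.
Offset 21: leading byte 0xF4 = 11110100 → 4-byte char #7 = F4 8A B1 93.
Offset 25: leading byte 0xE1 = 11100001 → 3-byte char #8 = E1 82 A3.
Leading byte 0xE1 = 11100001 matches 1110xxxx → 3-byte sequence.
Byte 1: 0xE1 = 11100001, payload 0001 (4 bits).
Byte 2: 0x82 = 10000010 (10xxxxxx ✓), payload 000010.
Byte 3: 0xA3 = 10100011 (10xxxxxx ✓), payload 100011.
Concatenate: 0001000010100011 = 0x10A3 (16 bits → U+10A3).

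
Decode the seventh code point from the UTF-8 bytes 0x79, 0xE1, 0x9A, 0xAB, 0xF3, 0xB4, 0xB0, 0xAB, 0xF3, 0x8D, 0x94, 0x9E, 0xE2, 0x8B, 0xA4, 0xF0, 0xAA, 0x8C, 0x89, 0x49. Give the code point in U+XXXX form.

U+0049

Offset 0: leading byte 0x79 = 01111001 → 1-byte char #1 = 79.
Offset 1: leading byte 0xE1 = 11100001 → 3-byte char #2 = E1 9A AB.
Offset 4: leading byte 0xF3 = 11110011 → 4-byte char #3 = F3 B4 B0 AB.
Offset 8: leading byte 0xF3 = 11110011 → 4-byte char #4 = F3 8D 94 9E.
Offset 12: leading byte 0xE2 = 11100010 → 3-byte char #5 = E2 8B A4.
Offset 15: leading byte 0xF0 = 11110000 → 4-byte char #6 = F0 AA 8C 89.
Offset 19: leading byte 0x49 = 01001001 → 1-byte char #7 = 49.
Leading byte 0x49 = 01001001 matches 0xxxxxxx → 1-byte sequence.
Byte 1: 0x49 = 01001001, payload 1001001 (7 bits).
Concatenate: 1001001 = 0x49 (7 bits → U+0049).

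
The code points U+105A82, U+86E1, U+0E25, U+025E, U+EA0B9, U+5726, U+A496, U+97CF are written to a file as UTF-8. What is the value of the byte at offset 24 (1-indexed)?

0x9F

1-indexed offset 24 is 0-indexed offset 23.
U+105A82 → 4-byte form F4 85 AA 82 at offsets 0–3.
U+86E1 → 3-byte form E8 9B A1 at offsets 4–6.
U+0E25 → 3-byte form E0 B8 A5 at offsets 7–9.
U+025E → 2-byte form C9 9E at offsets 10–11.
U+EA0B9 → 4-byte form F3 AA 82 B9 at offsets 12–15.
U+5726 → 3-byte form E5 9C A6 at offsets 16–18.
U+A496 → 3-byte form EA 92 96 at offsets 19–21.
U+97CF → 3-byte form E9 9F 8F at offsets 22–24.
Offset 23 falls in char 8's range; it's byte 2 of E9 9F 8F = 0x9F.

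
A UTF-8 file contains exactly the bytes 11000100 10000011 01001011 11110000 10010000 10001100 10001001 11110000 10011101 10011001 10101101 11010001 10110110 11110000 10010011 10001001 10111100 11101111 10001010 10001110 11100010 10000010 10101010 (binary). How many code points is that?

Byte at offset 0: 0xC4 = 11000100 → 2-byte char (#1). Advance 2.
Byte at offset 2: 0x4B = 01001011 → 1-byte char (#2). Advance 1.
Byte at offset 3: 0xF0 = 11110000 → 4-byte char (#3). Advance 4.
Byte at offset 7: 0xF0 = 11110000 → 4-byte char (#4). Advance 4.
Byte at offset 11: 0xD1 = 11010001 → 2-byte char (#5). Advance 2.
Byte at offset 13: 0xF0 = 11110000 → 4-byte char (#6). Advance 4.
Byte at offset 17: 0xEF = 11101111 → 3-byte char (#7). Advance 3.
Byte at offset 20: 0xE2 = 11100010 → 3-byte char (#8). Advance 3.
Reached end at offset 23 after 8 code points.

8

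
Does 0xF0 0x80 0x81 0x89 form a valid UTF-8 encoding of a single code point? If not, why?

invalid (overlong encoding)

Leading byte 0xF0 = 11110000 → 4-byte form.
Continuation bytes all match 10xxxxxx. Payload decodes to 0x49.
But 0x49 < 0x10000, the minimum for a 4-byte sequence — this is an overlong encoding.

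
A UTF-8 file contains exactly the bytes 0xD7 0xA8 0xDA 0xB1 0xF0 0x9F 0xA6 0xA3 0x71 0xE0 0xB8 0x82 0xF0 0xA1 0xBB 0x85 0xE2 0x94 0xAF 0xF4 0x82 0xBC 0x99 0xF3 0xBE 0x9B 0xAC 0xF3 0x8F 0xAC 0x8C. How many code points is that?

10

Byte at offset 0: 0xD7 = 11010111 → 2-byte char (#1). Advance 2.
Byte at offset 2: 0xDA = 11011010 → 2-byte char (#2). Advance 2.
Byte at offset 4: 0xF0 = 11110000 → 4-byte char (#3). Advance 4.
Byte at offset 8: 0x71 = 01110001 → 1-byte char (#4). Advance 1.
Byte at offset 9: 0xE0 = 11100000 → 3-byte char (#5). Advance 3.
Byte at offset 12: 0xF0 = 11110000 → 4-byte char (#6). Advance 4.
Byte at offset 16: 0xE2 = 11100010 → 3-byte char (#7). Advance 3.
Byte at offset 19: 0xF4 = 11110100 → 4-byte char (#8). Advance 4.
Byte at offset 23: 0xF3 = 11110011 → 4-byte char (#9). Advance 4.
Byte at offset 27: 0xF3 = 11110011 → 4-byte char (#10). Advance 4.
Reached end at offset 31 after 10 code points.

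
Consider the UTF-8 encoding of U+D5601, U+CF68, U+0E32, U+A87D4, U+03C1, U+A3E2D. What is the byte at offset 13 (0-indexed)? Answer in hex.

U+D5601 → 4-byte form F3 95 98 81 at offsets 0–3.
U+CF68 → 3-byte form EC BD A8 at offsets 4–6.
U+0E32 → 3-byte form E0 B8 B2 at offsets 7–9.
U+A87D4 → 4-byte form F2 A8 9F 94 at offsets 10–13.
Offset 13 falls in char 4's range; it's byte 4 of F2 A8 9F 94 = 0x94.

0x94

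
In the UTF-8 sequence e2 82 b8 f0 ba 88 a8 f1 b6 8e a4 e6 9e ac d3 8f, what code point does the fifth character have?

U+04CF

Offset 0: leading byte 0xE2 = 11100010 → 3-byte char #1 = E2 82 B8.
Offset 3: leading byte 0xF0 = 11110000 → 4-byte char #2 = F0 BA 88 A8.
Offset 7: leading byte 0xF1 = 11110001 → 4-byte char #3 = F1 B6 8E A4.
Offset 11: leading byte 0xE6 = 11100110 → 3-byte char #4 = E6 9E AC.
Offset 14: leading byte 0xD3 = 11010011 → 2-byte char #5 = D3 8F.
Leading byte 0xD3 = 11010011 matches 110xxxxx → 2-byte sequence.
Byte 1: 0xD3 = 11010011, payload 10011 (5 bits).
Byte 2: 0x8F = 10001111 (10xxxxxx ✓), payload 001111.
Concatenate: 10011001111 = 0x4CF (11 bits → U+04CF).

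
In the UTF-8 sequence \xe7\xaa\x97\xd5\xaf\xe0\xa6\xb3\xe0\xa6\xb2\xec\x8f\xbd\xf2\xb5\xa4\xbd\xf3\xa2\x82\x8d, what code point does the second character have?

U+056F

Offset 0: leading byte 0xE7 = 11100111 → 3-byte char #1 = E7 AA 97.
Offset 3: leading byte 0xD5 = 11010101 → 2-byte char #2 = D5 AF.
Leading byte 0xD5 = 11010101 matches 110xxxxx → 2-byte sequence.
Byte 1: 0xD5 = 11010101, payload 10101 (5 bits).
Byte 2: 0xAF = 10101111 (10xxxxxx ✓), payload 101111.
Concatenate: 10101101111 = 0x56F (11 bits → U+056F).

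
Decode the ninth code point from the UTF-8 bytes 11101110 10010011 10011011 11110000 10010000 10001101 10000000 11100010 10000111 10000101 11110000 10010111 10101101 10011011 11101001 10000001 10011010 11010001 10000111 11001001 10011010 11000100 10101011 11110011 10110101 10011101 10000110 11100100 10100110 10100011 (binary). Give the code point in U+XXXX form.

Offset 0: leading byte 0xEE = 11101110 → 3-byte char #1 = EE 93 9B.
Offset 3: leading byte 0xF0 = 11110000 → 4-byte char #2 = F0 90 8D 80.
Offset 7: leading byte 0xE2 = 11100010 → 3-byte char #3 = E2 87 85.
Offset 10: leading byte 0xF0 = 11110000 → 4-byte char #4 = F0 97 AD 9B.
Offset 14: leading byte 0xE9 = 11101001 → 3-byte char #5 = E9 81 9A.
Offset 17: leading byte 0xD1 = 11010001 → 2-byte char #6 = D1 87.
Offset 19: leading byte 0xC9 = 11001001 → 2-byte char #7 = C9 9A.
Offset 21: leading byte 0xC4 = 11000100 → 2-byte char #8 = C4 AB.
Offset 23: leading byte 0xF3 = 11110011 → 4-byte char #9 = F3 B5 9D 86.
Leading byte 0xF3 = 11110011 matches 11110xxx → 4-byte sequence.
Byte 1: 0xF3 = 11110011, payload 011 (3 bits).
Byte 2: 0xB5 = 10110101 (10xxxxxx ✓), payload 110101.
Byte 3: 0x9D = 10011101 (10xxxxxx ✓), payload 011101.
Byte 4: 0x86 = 10000110 (10xxxxxx ✓), payload 000110.
Concatenate: 011110101011101000110 = 0xF5746 (21 bits → U+F5746).

U+F5746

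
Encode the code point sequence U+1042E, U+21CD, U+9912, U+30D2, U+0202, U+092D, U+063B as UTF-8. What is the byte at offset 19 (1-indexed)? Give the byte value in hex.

1-indexed offset 19 is 0-indexed offset 18.
U+1042E → 4-byte form F0 90 90 AE at offsets 0–3.
U+21CD → 3-byte form E2 87 8D at offsets 4–6.
U+9912 → 3-byte form E9 A4 92 at offsets 7–9.
U+30D2 → 3-byte form E3 83 92 at offsets 10–12.
U+0202 → 2-byte form C8 82 at offsets 13–14.
U+092D → 3-byte form E0 A4 AD at offsets 15–17.
U+063B → 2-byte form D8 BB at offsets 18–19.
Offset 18 falls in char 7's range; it's byte 1 of D8 BB = 0xD8.

0xD8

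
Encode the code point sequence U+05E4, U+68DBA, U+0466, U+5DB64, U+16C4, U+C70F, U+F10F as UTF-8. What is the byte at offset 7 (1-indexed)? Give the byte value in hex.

1-indexed offset 7 is 0-indexed offset 6.
U+05E4 → 2-byte form D7 A4 at offsets 0–1.
U+68DBA → 4-byte form F1 A8 B6 BA at offsets 2–5.
U+0466 → 2-byte form D1 A6 at offsets 6–7.
Offset 6 falls in char 3's range; it's byte 1 of D1 A6 = 0xD1.

0xD1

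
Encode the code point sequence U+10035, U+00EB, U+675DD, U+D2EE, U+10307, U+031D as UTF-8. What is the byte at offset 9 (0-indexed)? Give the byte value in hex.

U+10035 → 4-byte form F0 90 80 B5 at offsets 0–3.
U+00EB → 2-byte form C3 AB at offsets 4–5.
U+675DD → 4-byte form F1 A7 97 9D at offsets 6–9.
Offset 9 falls in char 3's range; it's byte 4 of F1 A7 97 9D = 0x9D.

0x9D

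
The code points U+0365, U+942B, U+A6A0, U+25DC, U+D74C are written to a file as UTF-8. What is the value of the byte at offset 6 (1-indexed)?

0xEA

1-indexed offset 6 is 0-indexed offset 5.
U+0365 → 2-byte form CD A5 at offsets 0–1.
U+942B → 3-byte form E9 90 AB at offsets 2–4.
U+A6A0 → 3-byte form EA 9A A0 at offsets 5–7.
Offset 5 falls in char 3's range; it's byte 1 of EA 9A A0 = 0xEA.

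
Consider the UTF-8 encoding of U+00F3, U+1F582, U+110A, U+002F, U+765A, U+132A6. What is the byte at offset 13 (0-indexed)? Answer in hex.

U+00F3 → 2-byte form C3 B3 at offsets 0–1.
U+1F582 → 4-byte form F0 9F 96 82 at offsets 2–5.
U+110A → 3-byte form E1 84 8A at offsets 6–8.
U+002F → 1-byte form 2F at offsets 9–9.
U+765A → 3-byte form E7 99 9A at offsets 10–12.
U+132A6 → 4-byte form F0 93 8A A6 at offsets 13–16.
Offset 13 falls in char 6's range; it's byte 1 of F0 93 8A A6 = 0xF0.

0xF0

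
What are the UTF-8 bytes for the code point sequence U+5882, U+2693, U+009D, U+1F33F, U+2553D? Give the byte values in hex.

U+5882: 3-byte form → E5 A2 82.
U+2693: 3-byte form → E2 9A 93.
U+009D: 2-byte form → C2 9D.
U+1F33F: 4-byte form → F0 9F 8C BF.
U+2553D: 4-byte form → F0 A5 94 BD.
Concatenated (16 bytes): E5 A2 82 E2 9A 93 C2 9D F0 9F 8C BF F0 A5 94 BD.

E5 A2 82 E2 9A 93 C2 9D F0 9F 8C BF F0 A5 94 BD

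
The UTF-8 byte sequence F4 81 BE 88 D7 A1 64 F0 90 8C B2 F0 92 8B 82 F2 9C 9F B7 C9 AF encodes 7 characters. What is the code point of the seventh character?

Offset 0: leading byte 0xF4 = 11110100 → 4-byte char #1 = F4 81 BE 88.
Offset 4: leading byte 0xD7 = 11010111 → 2-byte char #2 = D7 A1.
Offset 6: leading byte 0x64 = 01100100 → 1-byte char #3 = 64.
Offset 7: leading byte 0xF0 = 11110000 → 4-byte char #4 = F0 90 8C B2.
Offset 11: leading byte 0xF0 = 11110000 → 4-byte char #5 = F0 92 8B 82.
Offset 15: leading byte 0xF2 = 11110010 → 4-byte char #6 = F2 9C 9F B7.
Offset 19: leading byte 0xC9 = 11001001 → 2-byte char #7 = C9 AF.
Leading byte 0xC9 = 11001001 matches 110xxxxx → 2-byte sequence.
Byte 1: 0xC9 = 11001001, payload 01001 (5 bits).
Byte 2: 0xAF = 10101111 (10xxxxxx ✓), payload 101111.
Concatenate: 01001101111 = 0x26F (11 bits → U+026F).

U+026F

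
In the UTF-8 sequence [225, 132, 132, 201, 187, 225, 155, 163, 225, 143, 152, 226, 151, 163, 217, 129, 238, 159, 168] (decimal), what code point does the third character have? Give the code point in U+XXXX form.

Offset 0: leading byte 0xE1 = 11100001 → 3-byte char #1 = E1 84 84.
Offset 3: leading byte 0xC9 = 11001001 → 2-byte char #2 = C9 BB.
Offset 5: leading byte 0xE1 = 11100001 → 3-byte char #3 = E1 9B A3.
Leading byte 0xE1 = 11100001 matches 1110xxxx → 3-byte sequence.
Byte 1: 0xE1 = 11100001, payload 0001 (4 bits).
Byte 2: 0x9B = 10011011 (10xxxxxx ✓), payload 011011.
Byte 3: 0xA3 = 10100011 (10xxxxxx ✓), payload 100011.
Concatenate: 0001011011100011 = 0x16E3 (16 bits → U+16E3).

U+16E3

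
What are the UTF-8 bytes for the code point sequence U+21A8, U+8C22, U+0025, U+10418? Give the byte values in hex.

U+21A8: 3-byte form → E2 86 A8.
U+8C22: 3-byte form → E8 B0 A2.
U+0025: 1-byte form → 25.
U+10418: 4-byte form → F0 90 90 98.
Concatenated (11 bytes): E2 86 A8 E8 B0 A2 25 F0 90 90 98.

E2 86 A8 E8 B0 A2 25 F0 90 90 98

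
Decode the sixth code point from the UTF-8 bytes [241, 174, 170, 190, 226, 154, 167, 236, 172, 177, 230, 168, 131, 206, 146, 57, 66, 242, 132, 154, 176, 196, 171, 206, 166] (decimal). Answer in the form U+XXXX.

Offset 0: leading byte 0xF1 = 11110001 → 4-byte char #1 = F1 AE AA BE.
Offset 4: leading byte 0xE2 = 11100010 → 3-byte char #2 = E2 9A A7.
Offset 7: leading byte 0xEC = 11101100 → 3-byte char #3 = EC AC B1.
Offset 10: leading byte 0xE6 = 11100110 → 3-byte char #4 = E6 A8 83.
Offset 13: leading byte 0xCE = 11001110 → 2-byte char #5 = CE 92.
Offset 15: leading byte 0x39 = 00111001 → 1-byte char #6 = 39.
Leading byte 0x39 = 00111001 matches 0xxxxxxx → 1-byte sequence.
Byte 1: 0x39 = 00111001, payload 0111001 (7 bits).
Concatenate: 0111001 = 0x39 (7 bits → U+0039).

U+0039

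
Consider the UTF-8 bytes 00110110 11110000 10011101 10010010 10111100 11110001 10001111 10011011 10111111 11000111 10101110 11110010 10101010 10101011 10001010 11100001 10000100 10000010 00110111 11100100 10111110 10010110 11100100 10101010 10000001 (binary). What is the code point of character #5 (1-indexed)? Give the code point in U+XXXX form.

Offset 0: leading byte 0x36 = 00110110 → 1-byte char #1 = 36.
Offset 1: leading byte 0xF0 = 11110000 → 4-byte char #2 = F0 9D 92 BC.
Offset 5: leading byte 0xF1 = 11110001 → 4-byte char #3 = F1 8F 9B BF.
Offset 9: leading byte 0xC7 = 11000111 → 2-byte char #4 = C7 AE.
Offset 11: leading byte 0xF2 = 11110010 → 4-byte char #5 = F2 AA AB 8A.
Leading byte 0xF2 = 11110010 matches 11110xxx → 4-byte sequence.
Byte 1: 0xF2 = 11110010, payload 010 (3 bits).
Byte 2: 0xAA = 10101010 (10xxxxxx ✓), payload 101010.
Byte 3: 0xAB = 10101011 (10xxxxxx ✓), payload 101011.
Byte 4: 0x8A = 10001010 (10xxxxxx ✓), payload 001010.
Concatenate: 010101010101011001010 = 0xAAACA (21 bits → U+AAACA).

U+AAACA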